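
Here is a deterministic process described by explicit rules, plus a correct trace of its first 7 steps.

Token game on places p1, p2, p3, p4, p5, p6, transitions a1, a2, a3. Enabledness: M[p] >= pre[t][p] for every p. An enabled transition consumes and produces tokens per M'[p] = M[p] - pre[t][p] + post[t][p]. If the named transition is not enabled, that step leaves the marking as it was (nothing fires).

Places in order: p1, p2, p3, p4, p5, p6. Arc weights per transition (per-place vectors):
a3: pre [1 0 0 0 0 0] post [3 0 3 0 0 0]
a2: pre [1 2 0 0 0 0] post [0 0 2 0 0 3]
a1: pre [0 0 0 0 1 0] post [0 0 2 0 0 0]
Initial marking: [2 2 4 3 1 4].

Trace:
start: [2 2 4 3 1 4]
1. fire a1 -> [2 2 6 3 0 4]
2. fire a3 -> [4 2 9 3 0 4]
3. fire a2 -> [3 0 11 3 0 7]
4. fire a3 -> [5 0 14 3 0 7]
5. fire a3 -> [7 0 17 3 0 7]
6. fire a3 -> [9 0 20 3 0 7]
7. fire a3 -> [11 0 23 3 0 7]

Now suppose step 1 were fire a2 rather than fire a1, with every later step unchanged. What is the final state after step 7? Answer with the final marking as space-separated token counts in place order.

11 0 21 3 1 7

(re-executing from step 1 with the substitution; state before step 1: [2 2 4 3 1 4])
1. fire a2 -> [1 0 6 3 1 7]
2. fire a3 -> [3 0 9 3 1 7]
3. fire a2 -> [3 0 9 3 1 7]
4. fire a3 -> [5 0 12 3 1 7]
5. fire a3 -> [7 0 15 3 1 7]
6. fire a3 -> [9 0 18 3 1 7]
7. fire a3 -> [11 0 21 3 1 7]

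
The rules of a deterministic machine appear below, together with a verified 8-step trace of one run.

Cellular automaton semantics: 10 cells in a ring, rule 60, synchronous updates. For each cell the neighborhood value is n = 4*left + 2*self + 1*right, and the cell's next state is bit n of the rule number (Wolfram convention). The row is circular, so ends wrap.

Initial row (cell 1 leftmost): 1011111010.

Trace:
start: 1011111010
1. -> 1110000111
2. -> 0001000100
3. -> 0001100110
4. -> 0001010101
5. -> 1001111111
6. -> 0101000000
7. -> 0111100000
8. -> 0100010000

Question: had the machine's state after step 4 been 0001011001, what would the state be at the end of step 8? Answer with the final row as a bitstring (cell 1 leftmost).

state after step 4 := 0001011001
5. -> 1001110101
6. -> 0101001111
7. -> 1111101000
8. -> 1000011100

1000011100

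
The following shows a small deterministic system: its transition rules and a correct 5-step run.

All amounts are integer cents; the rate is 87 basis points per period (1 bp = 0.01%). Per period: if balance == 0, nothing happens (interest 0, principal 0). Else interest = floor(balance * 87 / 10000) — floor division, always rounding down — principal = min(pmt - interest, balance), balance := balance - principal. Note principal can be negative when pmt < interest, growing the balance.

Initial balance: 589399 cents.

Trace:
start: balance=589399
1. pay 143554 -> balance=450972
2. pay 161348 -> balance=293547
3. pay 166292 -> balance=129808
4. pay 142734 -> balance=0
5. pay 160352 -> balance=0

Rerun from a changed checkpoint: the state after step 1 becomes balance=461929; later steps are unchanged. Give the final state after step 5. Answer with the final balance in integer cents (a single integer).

state after step 1 := balance=461929
2. pay 161348 -> balance=304599
3. pay 166292 -> balance=140957
4. pay 142734 -> balance=0
5. pay 160352 -> balance=0

0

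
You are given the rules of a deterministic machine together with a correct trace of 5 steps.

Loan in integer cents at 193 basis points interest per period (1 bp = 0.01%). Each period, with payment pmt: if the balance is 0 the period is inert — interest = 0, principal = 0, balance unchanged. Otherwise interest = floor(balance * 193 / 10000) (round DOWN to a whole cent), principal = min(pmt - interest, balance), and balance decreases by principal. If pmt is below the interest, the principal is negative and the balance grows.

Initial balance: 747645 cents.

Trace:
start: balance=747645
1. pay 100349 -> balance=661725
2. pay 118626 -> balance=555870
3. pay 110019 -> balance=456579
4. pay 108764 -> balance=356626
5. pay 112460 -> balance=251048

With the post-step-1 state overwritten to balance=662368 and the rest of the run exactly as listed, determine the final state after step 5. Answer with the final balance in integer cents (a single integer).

state after step 1 := balance=662368
2. pay 118626 -> balance=556525
3. pay 110019 -> balance=457246
4. pay 108764 -> balance=357306
5. pay 112460 -> balance=251742

251742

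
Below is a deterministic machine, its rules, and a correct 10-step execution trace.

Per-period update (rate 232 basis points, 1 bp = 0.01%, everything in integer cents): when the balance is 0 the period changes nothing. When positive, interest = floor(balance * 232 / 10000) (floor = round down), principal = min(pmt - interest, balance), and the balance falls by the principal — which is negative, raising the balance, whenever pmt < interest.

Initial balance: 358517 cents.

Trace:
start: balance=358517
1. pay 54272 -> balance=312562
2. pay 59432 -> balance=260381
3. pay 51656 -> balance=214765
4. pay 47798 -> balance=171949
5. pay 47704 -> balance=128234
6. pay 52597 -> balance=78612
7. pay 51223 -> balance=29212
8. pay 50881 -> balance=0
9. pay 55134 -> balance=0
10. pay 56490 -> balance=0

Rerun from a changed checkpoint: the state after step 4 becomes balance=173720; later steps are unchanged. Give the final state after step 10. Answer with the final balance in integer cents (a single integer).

0

state after step 4 := balance=173720
5. pay 47704 -> balance=130046
6. pay 52597 -> balance=80466
7. pay 51223 -> balance=31109
8. pay 50881 -> balance=0
9. pay 55134 -> balance=0
10. pay 56490 -> balance=0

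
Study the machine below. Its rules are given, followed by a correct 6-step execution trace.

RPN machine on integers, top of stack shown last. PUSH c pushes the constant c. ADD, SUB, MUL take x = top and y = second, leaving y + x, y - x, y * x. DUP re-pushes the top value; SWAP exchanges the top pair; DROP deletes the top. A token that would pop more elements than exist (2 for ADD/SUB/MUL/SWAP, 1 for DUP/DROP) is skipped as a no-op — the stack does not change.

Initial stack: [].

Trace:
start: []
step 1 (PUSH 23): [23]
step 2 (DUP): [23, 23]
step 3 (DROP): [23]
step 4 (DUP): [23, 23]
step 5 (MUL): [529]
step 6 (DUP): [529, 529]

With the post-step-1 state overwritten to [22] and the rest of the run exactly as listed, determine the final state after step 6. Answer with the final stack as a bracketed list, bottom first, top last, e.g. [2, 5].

[484, 484]

state after step 1 := [22]
step 2 (DUP): [22, 22]
step 3 (DROP): [22]
step 4 (DUP): [22, 22]
step 5 (MUL): [484]
step 6 (DUP): [484, 484]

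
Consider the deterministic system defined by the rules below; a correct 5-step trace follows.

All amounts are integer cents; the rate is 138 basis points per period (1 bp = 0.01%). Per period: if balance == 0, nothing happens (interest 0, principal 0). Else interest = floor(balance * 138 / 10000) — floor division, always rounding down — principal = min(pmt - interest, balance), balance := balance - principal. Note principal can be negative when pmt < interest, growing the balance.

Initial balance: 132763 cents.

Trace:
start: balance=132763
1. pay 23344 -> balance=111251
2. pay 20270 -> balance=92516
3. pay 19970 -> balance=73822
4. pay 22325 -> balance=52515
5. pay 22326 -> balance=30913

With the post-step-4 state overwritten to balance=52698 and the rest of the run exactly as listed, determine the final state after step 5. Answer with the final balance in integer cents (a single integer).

state after step 4 := balance=52698
5. pay 22326 -> balance=31099

31099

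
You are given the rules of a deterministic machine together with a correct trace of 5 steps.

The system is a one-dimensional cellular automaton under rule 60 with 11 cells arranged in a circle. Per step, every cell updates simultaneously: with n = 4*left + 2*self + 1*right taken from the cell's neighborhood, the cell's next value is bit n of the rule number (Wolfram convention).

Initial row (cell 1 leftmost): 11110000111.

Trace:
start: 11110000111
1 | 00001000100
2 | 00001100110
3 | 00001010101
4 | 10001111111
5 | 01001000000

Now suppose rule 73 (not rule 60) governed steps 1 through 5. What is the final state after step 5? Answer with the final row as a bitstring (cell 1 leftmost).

11110110111

(re-executing steps 1..5 under rule 73; state before step 1: 11110000111)
1 | 00010110100
2 | 11000110001
3 | 01010110101
4 | 00000110000
5 | 11110110111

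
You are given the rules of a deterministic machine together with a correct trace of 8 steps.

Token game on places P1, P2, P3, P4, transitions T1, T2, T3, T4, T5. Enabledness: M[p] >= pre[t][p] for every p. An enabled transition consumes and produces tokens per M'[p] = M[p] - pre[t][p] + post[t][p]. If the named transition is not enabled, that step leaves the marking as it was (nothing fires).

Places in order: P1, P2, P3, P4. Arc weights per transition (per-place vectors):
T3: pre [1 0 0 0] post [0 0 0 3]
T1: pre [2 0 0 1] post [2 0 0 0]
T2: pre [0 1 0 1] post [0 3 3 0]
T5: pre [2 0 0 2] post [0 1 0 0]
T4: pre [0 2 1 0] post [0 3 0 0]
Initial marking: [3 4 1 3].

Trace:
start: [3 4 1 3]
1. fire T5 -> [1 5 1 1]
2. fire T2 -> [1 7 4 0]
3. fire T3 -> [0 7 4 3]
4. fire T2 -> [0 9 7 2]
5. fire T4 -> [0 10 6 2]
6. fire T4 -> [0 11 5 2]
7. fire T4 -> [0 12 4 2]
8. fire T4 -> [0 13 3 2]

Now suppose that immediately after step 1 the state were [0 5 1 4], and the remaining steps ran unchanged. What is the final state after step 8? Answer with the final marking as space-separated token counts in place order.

state after step 1 := [0 5 1 4]
2. fire T2 -> [0 7 4 3]
3. fire T3 -> [0 7 4 3]
4. fire T2 -> [0 9 7 2]
5. fire T4 -> [0 10 6 2]
6. fire T4 -> [0 11 5 2]
7. fire T4 -> [0 12 4 2]
8. fire T4 -> [0 13 3 2]

0 13 3 2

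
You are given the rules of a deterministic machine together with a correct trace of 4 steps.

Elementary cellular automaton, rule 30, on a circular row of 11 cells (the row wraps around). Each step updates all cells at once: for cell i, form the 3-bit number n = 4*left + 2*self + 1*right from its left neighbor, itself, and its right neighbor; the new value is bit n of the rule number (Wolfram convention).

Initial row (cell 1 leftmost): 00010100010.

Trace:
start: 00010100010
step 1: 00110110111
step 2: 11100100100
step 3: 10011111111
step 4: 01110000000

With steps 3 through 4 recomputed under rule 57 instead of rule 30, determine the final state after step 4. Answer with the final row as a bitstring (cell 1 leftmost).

(re-executing steps 3..4 under rule 57; state before step 3: 11100100100)
step 3: 10010010010
step 4: 01001001001

01001001001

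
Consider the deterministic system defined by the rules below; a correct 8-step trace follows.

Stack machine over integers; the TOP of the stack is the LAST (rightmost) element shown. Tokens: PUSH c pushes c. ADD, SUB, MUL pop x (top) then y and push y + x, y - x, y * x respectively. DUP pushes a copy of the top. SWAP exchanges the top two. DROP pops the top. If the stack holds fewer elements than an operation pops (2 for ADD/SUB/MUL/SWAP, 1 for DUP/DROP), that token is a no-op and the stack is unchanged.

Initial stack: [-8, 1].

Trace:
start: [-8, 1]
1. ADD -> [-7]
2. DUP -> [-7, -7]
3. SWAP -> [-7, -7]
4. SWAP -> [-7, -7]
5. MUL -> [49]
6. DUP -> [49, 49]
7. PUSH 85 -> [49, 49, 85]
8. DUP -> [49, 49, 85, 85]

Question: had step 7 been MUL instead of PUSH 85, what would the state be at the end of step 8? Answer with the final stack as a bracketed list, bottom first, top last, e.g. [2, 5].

[2401, 2401]

(re-executing from step 7 with the substitution; state before step 7: [49, 49])
7. MUL -> [2401]
8. DUP -> [2401, 2401]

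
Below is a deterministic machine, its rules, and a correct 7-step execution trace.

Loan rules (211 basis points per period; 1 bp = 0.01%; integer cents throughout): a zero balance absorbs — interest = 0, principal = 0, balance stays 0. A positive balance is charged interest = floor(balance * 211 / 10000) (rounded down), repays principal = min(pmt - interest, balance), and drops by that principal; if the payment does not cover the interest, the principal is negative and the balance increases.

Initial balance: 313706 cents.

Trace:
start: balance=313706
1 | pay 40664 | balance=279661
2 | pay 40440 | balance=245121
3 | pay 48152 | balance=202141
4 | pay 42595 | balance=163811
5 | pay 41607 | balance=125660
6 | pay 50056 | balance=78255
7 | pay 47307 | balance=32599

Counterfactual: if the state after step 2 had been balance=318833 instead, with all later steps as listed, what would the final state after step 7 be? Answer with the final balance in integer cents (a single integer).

114422

state after step 2 := balance=318833
3 | pay 48152 | balance=277408
4 | pay 42595 | balance=240666
5 | pay 41607 | balance=204137
6 | pay 50056 | balance=158388
7 | pay 47307 | balance=114422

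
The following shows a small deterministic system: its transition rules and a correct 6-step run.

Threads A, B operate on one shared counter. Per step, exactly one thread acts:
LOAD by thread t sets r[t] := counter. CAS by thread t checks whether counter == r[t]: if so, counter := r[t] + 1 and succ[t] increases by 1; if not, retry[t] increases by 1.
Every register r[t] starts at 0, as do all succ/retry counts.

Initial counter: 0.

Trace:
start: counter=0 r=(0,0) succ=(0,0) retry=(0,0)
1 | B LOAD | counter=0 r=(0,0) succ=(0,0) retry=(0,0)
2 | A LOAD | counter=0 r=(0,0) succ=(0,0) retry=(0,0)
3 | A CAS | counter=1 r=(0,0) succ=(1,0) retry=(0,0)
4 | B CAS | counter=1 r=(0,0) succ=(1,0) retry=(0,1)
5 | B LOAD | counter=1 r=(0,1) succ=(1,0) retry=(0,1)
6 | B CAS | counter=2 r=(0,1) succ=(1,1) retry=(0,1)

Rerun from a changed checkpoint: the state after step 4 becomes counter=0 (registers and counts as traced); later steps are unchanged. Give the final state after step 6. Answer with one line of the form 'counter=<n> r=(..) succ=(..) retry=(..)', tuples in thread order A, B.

counter=1 r=(0,0) succ=(1,1) retry=(0,1)

state after step 4 := counter=0 r=(0,0) succ=(1,0) retry=(0,1)
5 | B LOAD | counter=0 r=(0,0) succ=(1,0) retry=(0,1)
6 | B CAS | counter=1 r=(0,0) succ=(1,1) retry=(0,1)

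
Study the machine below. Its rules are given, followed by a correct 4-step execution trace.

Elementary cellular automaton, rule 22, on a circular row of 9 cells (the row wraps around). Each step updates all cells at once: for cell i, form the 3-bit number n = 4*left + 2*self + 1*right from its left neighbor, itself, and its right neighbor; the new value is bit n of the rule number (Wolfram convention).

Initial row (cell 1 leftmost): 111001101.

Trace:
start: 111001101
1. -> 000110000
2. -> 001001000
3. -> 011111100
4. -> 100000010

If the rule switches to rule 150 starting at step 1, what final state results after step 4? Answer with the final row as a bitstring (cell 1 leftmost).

010101111

(re-executing steps 1..4 under rule 150; state before step 1: 111001101)
1. -> 110110000
2. -> 000001001
3. -> 100011111
4. -> 010101111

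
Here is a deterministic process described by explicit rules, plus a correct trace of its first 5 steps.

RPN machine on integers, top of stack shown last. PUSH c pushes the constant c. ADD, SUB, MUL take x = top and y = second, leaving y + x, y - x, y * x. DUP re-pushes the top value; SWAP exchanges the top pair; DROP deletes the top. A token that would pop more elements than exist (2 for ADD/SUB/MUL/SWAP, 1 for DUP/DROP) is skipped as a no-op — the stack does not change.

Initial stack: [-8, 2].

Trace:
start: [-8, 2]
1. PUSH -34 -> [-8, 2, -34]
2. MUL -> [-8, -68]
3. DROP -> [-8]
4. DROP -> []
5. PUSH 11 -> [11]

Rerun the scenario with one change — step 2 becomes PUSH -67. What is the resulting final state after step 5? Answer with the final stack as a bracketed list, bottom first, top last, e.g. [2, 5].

[-8, 2, 11]

(re-executing from step 2 with the substitution; state before step 2: [-8, 2, -34])
2. PUSH -67 -> [-8, 2, -34, -67]
3. DROP -> [-8, 2, -34]
4. DROP -> [-8, 2]
5. PUSH 11 -> [-8, 2, 11]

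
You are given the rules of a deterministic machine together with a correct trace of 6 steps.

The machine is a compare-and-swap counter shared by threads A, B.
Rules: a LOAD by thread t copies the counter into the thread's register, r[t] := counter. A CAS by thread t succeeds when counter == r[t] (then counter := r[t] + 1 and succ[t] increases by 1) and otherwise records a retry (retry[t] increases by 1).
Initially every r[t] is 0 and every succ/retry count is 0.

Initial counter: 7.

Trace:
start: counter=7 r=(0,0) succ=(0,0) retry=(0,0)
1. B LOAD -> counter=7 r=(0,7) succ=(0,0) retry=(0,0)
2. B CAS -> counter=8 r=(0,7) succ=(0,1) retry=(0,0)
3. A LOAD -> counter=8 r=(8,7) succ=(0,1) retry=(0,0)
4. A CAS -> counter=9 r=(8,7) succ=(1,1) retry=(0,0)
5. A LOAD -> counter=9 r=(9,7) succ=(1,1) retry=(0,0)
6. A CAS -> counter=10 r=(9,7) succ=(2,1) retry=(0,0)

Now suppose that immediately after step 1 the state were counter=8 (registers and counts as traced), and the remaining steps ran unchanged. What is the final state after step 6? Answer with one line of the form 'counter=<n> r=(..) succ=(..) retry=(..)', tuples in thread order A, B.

state after step 1 := counter=8 r=(0,7) succ=(0,0) retry=(0,0)
2. B CAS -> counter=8 r=(0,7) succ=(0,0) retry=(0,1)
3. A LOAD -> counter=8 r=(8,7) succ=(0,0) retry=(0,1)
4. A CAS -> counter=9 r=(8,7) succ=(1,0) retry=(0,1)
5. A LOAD -> counter=9 r=(9,7) succ=(1,0) retry=(0,1)
6. A CAS -> counter=10 r=(9,7) succ=(2,0) retry=(0,1)

counter=10 r=(9,7) succ=(2,0) retry=(0,1)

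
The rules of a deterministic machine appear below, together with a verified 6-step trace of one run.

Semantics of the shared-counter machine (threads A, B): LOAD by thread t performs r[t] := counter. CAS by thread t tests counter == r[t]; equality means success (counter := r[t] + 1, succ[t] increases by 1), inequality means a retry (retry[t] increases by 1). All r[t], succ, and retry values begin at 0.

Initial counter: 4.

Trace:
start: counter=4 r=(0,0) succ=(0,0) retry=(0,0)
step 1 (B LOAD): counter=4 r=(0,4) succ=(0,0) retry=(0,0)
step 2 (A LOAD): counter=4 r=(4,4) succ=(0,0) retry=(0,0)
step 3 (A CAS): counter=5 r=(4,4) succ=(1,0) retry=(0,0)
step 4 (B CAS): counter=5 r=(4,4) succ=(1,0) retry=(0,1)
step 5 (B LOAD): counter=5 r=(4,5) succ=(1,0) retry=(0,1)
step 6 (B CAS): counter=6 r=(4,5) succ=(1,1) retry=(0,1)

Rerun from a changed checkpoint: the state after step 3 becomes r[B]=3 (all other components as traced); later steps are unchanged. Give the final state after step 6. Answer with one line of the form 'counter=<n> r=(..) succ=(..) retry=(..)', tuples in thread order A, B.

counter=6 r=(4,5) succ=(1,1) retry=(0,1)

state after step 3 := counter=5 r=(4,3) succ=(1,0) retry=(0,0)
step 4 (B CAS): counter=5 r=(4,3) succ=(1,0) retry=(0,1)
step 5 (B LOAD): counter=5 r=(4,5) succ=(1,0) retry=(0,1)
step 6 (B CAS): counter=6 r=(4,5) succ=(1,1) retry=(0,1)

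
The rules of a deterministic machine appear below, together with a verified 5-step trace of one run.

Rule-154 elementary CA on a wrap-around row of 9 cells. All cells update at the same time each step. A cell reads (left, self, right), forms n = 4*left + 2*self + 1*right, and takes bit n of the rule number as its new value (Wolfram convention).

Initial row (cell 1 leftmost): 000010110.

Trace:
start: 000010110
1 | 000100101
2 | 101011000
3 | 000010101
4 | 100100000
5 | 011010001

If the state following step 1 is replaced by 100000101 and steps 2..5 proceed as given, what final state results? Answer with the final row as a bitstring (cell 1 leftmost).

001001000

state after step 1 := 100000101
2 | 010001001
3 | 001010110
4 | 010000101
5 | 001001000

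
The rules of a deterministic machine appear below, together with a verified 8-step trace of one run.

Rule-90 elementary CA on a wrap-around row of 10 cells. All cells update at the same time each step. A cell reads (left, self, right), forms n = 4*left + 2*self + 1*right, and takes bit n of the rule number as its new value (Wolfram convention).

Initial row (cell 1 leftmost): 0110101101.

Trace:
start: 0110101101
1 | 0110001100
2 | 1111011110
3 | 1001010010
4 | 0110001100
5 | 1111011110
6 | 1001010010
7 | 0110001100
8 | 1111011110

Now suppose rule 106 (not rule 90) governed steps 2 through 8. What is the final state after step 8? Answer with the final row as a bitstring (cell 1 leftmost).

(re-executing steps 2..8 under rule 106; state before step 2: 0110001100)
2 | 1110011100
3 | 1010110101
4 | 1101111011
5 | 0111001110
6 | 1101011010
7 | 1110111101
8 | 0011100111

0011100111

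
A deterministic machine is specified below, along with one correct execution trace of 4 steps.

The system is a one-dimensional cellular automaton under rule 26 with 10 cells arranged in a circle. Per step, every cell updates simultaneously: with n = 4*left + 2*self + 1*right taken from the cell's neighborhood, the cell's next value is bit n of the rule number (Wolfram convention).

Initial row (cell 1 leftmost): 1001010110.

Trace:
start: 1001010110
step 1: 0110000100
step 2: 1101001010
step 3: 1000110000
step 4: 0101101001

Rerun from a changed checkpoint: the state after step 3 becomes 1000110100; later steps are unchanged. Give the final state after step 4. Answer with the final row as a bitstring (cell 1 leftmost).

state after step 3 := 1000110100
step 4: 0101100011

0101100011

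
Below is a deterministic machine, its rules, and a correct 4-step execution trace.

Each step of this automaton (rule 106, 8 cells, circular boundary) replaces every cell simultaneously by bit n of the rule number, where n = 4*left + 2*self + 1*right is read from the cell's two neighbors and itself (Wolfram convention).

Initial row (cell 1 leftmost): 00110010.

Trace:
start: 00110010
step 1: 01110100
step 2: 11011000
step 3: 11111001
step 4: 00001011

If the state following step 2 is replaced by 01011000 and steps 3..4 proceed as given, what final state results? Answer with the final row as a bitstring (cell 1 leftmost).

state after step 2 := 01011000
step 3: 10111000
step 4: 01101001

01101001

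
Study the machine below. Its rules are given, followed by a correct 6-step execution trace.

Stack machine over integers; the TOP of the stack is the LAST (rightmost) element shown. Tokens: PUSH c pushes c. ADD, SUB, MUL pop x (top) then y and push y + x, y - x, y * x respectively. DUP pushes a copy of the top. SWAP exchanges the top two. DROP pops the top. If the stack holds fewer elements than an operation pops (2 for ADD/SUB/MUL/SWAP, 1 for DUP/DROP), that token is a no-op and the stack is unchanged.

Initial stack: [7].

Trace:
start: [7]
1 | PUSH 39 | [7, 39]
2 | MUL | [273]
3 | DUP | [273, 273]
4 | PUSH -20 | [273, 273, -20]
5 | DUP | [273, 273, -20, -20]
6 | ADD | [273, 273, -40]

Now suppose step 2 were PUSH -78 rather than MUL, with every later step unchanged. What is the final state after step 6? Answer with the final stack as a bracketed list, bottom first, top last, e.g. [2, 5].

[7, 39, -78, -78, -40]

(re-executing from step 2 with the substitution; state before step 2: [7, 39])
2 | PUSH -78 | [7, 39, -78]
3 | DUP | [7, 39, -78, -78]
4 | PUSH -20 | [7, 39, -78, -78, -20]
5 | DUP | [7, 39, -78, -78, -20, -20]
6 | ADD | [7, 39, -78, -78, -40]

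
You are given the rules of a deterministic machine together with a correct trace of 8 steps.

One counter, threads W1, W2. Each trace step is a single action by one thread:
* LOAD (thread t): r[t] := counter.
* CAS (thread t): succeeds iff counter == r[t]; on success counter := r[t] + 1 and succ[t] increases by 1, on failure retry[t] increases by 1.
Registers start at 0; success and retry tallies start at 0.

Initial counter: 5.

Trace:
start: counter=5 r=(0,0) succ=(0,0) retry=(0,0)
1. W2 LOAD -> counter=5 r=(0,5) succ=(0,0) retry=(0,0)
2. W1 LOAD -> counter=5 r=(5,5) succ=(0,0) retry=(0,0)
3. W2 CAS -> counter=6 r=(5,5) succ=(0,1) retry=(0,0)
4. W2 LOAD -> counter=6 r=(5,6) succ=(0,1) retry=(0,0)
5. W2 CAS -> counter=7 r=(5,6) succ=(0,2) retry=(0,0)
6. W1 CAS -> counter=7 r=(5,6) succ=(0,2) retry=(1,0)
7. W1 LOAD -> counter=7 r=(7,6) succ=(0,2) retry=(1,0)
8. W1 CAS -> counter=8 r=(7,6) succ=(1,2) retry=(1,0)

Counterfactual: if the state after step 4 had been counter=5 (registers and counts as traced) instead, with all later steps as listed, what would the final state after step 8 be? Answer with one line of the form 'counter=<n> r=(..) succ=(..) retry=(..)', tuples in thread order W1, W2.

counter=7 r=(6,6) succ=(2,1) retry=(0,1)

state after step 4 := counter=5 r=(5,6) succ=(0,1) retry=(0,0)
5. W2 CAS -> counter=5 r=(5,6) succ=(0,1) retry=(0,1)
6. W1 CAS -> counter=6 r=(5,6) succ=(1,1) retry=(0,1)
7. W1 LOAD -> counter=6 r=(6,6) succ=(1,1) retry=(0,1)
8. W1 CAS -> counter=7 r=(6,6) succ=(2,1) retry=(0,1)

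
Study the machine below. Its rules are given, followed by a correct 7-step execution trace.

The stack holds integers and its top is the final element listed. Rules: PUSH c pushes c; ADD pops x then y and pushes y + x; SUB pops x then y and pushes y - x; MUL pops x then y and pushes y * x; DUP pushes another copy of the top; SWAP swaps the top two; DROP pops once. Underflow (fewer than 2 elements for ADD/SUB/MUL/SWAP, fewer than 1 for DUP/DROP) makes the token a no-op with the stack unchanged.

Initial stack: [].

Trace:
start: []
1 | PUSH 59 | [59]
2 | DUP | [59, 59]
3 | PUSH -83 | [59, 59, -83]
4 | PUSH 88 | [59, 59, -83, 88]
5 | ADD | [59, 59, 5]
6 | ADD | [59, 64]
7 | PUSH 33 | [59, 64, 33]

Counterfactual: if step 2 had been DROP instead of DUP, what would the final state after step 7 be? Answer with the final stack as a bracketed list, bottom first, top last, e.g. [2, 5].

[5, 33]

(re-executing from step 2 with the substitution; state before step 2: [59])
2 | DROP | []
3 | PUSH -83 | [-83]
4 | PUSH 88 | [-83, 88]
5 | ADD | [5]
6 | ADD | [5]
7 | PUSH 33 | [5, 33]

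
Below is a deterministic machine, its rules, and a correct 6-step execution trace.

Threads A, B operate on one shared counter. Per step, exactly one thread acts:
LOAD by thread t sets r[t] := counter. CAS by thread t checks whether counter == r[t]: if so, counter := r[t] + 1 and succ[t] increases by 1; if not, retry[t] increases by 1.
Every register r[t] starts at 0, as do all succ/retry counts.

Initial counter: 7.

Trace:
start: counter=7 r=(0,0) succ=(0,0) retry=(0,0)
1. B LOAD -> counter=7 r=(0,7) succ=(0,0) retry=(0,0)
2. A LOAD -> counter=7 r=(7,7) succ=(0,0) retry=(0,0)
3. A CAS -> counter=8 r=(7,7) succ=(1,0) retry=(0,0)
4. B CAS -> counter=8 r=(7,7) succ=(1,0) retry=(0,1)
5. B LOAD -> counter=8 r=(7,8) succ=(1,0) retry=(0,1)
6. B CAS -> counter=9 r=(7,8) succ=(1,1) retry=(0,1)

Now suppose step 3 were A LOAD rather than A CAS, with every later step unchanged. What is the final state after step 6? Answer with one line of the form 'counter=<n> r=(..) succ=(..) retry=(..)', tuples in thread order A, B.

counter=9 r=(7,8) succ=(0,2) retry=(0,0)

(re-executing from step 3 with the substitution; state before step 3: counter=7 r=(7,7) succ=(0,0) retry=(0,0))
3. A LOAD -> counter=7 r=(7,7) succ=(0,0) retry=(0,0)
4. B CAS -> counter=8 r=(7,7) succ=(0,1) retry=(0,0)
5. B LOAD -> counter=8 r=(7,8) succ=(0,1) retry=(0,0)
6. B CAS -> counter=9 r=(7,8) succ=(0,2) retry=(0,0)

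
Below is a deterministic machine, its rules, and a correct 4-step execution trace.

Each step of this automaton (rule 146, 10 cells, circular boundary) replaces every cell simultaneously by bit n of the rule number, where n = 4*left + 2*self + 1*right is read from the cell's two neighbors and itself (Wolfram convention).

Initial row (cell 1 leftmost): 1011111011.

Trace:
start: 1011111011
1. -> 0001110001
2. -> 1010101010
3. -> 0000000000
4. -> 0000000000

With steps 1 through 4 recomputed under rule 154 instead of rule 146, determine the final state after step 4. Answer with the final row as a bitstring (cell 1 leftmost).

1110111011

(re-executing steps 1..4 under rule 154; state before step 1: 1011111011)
1. -> 0011110011
2. -> 1111101110
3. -> 1111001100
4. -> 1110111011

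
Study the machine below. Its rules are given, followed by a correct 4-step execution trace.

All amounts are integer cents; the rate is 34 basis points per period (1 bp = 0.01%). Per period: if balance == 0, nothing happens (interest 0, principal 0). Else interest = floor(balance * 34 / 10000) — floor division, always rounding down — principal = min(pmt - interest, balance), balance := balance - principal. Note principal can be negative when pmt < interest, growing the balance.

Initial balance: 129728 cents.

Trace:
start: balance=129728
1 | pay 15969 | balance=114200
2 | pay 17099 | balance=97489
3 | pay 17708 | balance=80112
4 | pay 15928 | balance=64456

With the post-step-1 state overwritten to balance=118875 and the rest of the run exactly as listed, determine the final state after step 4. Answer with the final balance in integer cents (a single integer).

69179

state after step 1 := balance=118875
2 | pay 17099 | balance=102180
3 | pay 17708 | balance=84819
4 | pay 15928 | balance=69179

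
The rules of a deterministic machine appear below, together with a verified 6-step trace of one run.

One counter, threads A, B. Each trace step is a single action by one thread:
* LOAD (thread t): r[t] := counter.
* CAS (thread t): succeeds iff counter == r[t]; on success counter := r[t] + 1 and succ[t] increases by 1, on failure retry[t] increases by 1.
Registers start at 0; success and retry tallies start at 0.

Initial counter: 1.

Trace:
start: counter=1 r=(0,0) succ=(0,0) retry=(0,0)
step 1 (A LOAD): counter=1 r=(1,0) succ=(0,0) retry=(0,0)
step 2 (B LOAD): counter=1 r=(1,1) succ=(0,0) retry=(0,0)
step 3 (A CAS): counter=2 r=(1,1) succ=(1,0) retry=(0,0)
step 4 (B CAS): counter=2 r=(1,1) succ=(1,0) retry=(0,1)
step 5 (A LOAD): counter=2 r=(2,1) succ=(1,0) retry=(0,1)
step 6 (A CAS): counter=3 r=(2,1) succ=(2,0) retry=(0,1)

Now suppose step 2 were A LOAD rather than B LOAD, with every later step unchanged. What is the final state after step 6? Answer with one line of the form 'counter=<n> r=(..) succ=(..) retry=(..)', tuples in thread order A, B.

(re-executing from step 2 with the substitution; state before step 2: counter=1 r=(1,0) succ=(0,0) retry=(0,0))
step 2 (A LOAD): counter=1 r=(1,0) succ=(0,0) retry=(0,0)
step 3 (A CAS): counter=2 r=(1,0) succ=(1,0) retry=(0,0)
step 4 (B CAS): counter=2 r=(1,0) succ=(1,0) retry=(0,1)
step 5 (A LOAD): counter=2 r=(2,0) succ=(1,0) retry=(0,1)
step 6 (A CAS): counter=3 r=(2,0) succ=(2,0) retry=(0,1)

counter=3 r=(2,0) succ=(2,0) retry=(0,1)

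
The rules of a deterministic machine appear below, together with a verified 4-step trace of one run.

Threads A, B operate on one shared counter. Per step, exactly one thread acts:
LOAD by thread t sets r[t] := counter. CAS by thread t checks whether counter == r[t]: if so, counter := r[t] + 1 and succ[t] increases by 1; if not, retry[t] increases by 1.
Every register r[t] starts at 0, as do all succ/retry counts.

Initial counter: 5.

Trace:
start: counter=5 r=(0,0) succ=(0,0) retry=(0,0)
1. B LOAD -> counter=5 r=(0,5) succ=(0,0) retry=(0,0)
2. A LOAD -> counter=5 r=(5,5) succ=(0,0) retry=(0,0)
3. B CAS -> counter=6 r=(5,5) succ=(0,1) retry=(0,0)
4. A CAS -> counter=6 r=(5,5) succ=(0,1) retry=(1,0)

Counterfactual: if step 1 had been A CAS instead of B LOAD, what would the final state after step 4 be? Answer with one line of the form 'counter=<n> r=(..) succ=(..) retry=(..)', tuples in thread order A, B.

counter=6 r=(5,0) succ=(1,0) retry=(1,1)

(re-executing from step 1 with the substitution; state before step 1: counter=5 r=(0,0) succ=(0,0) retry=(0,0))
1. A CAS -> counter=5 r=(0,0) succ=(0,0) retry=(1,0)
2. A LOAD -> counter=5 r=(5,0) succ=(0,0) retry=(1,0)
3. B CAS -> counter=5 r=(5,0) succ=(0,0) retry=(1,1)
4. A CAS -> counter=6 r=(5,0) succ=(1,0) retry=(1,1)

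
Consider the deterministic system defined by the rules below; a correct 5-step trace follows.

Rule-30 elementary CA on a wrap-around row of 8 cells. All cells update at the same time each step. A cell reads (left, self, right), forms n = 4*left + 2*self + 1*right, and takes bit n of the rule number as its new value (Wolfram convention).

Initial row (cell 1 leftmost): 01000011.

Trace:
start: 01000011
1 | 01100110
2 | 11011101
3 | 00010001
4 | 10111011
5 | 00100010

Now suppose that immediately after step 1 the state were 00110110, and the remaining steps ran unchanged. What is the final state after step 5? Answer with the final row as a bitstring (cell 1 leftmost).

01011011

state after step 1 := 00110110
2 | 01100101
3 | 01011101
4 | 01010001
5 | 01011011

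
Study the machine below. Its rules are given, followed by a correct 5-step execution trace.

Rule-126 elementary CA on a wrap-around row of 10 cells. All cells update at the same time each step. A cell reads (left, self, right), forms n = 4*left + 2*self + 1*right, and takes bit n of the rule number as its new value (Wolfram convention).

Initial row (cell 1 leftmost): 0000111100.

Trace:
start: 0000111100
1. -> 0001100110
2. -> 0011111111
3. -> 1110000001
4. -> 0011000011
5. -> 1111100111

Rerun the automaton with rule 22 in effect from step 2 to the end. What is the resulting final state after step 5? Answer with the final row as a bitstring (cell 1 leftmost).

0000100100

(re-executing steps 2..5 under rule 22; state before step 2: 0001100110)
2. -> 0010011001
3. -> 1111100111
4. -> 0000011000
5. -> 0000100100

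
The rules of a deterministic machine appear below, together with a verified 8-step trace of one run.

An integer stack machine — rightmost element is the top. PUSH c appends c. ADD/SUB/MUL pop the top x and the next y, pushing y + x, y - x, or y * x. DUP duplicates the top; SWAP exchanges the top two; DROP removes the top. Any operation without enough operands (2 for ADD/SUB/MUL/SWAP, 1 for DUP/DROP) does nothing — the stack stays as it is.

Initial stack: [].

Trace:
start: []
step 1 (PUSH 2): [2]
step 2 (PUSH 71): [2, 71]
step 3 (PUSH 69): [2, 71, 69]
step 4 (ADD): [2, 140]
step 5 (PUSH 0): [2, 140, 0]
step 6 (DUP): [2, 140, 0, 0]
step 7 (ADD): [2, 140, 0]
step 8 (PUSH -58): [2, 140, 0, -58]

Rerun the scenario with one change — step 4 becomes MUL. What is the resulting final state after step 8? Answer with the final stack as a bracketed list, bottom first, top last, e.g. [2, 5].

(re-executing from step 4 with the substitution; state before step 4: [2, 71, 69])
step 4 (MUL): [2, 4899]
step 5 (PUSH 0): [2, 4899, 0]
step 6 (DUP): [2, 4899, 0, 0]
step 7 (ADD): [2, 4899, 0]
step 8 (PUSH -58): [2, 4899, 0, -58]

[2, 4899, 0, -58]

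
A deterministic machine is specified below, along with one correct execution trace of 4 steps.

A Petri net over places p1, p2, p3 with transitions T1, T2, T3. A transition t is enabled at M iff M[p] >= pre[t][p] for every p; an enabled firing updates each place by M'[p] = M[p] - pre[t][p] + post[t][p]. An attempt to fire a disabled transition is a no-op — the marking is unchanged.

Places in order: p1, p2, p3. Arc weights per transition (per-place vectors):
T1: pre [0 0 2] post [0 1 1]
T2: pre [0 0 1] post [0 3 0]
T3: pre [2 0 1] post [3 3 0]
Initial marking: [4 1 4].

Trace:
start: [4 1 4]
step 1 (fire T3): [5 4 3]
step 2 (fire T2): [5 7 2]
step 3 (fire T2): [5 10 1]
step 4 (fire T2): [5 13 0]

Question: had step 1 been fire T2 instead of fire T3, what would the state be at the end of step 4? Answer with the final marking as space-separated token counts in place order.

4 13 0

(re-executing from step 1 with the substitution; state before step 1: [4 1 4])
step 1 (fire T2): [4 4 3]
step 2 (fire T2): [4 7 2]
step 3 (fire T2): [4 10 1]
step 4 (fire T2): [4 13 0]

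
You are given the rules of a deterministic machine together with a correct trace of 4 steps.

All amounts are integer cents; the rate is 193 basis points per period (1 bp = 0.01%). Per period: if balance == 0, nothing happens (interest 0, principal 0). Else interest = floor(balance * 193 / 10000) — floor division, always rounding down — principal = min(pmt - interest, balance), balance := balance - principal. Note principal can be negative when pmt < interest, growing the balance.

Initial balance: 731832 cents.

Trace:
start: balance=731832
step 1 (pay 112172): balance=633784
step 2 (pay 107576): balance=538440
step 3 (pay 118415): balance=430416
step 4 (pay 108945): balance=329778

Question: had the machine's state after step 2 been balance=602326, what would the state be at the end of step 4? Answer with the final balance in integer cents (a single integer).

396153

state after step 2 := balance=602326
step 3 (pay 118415): balance=495535
step 4 (pay 108945): balance=396153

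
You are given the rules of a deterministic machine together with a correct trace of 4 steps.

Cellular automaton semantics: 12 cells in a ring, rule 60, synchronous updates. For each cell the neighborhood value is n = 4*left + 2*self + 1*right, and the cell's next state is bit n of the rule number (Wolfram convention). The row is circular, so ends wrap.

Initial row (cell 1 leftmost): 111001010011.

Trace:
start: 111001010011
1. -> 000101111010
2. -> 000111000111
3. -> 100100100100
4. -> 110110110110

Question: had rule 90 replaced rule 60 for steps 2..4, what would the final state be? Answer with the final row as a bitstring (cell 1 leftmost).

110110110110

(re-executing steps 2..4 under rule 90; state before step 2: 000101111010)
2. -> 001001001001
3. -> 110110110110
4. -> 110110110110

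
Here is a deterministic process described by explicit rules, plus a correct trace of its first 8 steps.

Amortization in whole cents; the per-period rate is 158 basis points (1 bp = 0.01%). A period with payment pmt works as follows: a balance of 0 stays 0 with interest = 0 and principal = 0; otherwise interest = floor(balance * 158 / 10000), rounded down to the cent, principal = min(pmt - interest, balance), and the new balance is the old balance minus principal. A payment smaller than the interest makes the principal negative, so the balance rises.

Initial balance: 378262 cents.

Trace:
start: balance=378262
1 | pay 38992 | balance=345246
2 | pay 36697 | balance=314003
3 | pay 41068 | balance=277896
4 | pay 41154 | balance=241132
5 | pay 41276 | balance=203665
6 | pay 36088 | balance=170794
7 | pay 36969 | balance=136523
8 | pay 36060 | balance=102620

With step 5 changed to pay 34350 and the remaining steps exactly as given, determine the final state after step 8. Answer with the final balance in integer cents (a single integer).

(re-executing from step 5 with the substitution; state before step 5: balance=241132)
5 | pay 34350 | balance=210591
6 | pay 36088 | balance=177830
7 | pay 36969 | balance=143670
8 | pay 36060 | balance=109879

109879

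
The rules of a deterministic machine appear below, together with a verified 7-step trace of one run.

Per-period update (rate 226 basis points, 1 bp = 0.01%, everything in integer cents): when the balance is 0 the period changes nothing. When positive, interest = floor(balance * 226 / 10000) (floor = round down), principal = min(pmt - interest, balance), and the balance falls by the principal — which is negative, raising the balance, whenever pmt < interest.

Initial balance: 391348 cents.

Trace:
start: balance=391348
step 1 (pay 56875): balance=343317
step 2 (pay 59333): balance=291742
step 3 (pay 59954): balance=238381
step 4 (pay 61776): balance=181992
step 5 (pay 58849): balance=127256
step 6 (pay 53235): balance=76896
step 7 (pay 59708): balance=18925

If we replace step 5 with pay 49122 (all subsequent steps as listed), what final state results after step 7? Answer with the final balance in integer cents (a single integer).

29097

(re-executing from step 5 with the substitution; state before step 5: balance=181992)
step 5 (pay 49122): balance=136983
step 6 (pay 53235): balance=86843
step 7 (pay 59708): balance=29097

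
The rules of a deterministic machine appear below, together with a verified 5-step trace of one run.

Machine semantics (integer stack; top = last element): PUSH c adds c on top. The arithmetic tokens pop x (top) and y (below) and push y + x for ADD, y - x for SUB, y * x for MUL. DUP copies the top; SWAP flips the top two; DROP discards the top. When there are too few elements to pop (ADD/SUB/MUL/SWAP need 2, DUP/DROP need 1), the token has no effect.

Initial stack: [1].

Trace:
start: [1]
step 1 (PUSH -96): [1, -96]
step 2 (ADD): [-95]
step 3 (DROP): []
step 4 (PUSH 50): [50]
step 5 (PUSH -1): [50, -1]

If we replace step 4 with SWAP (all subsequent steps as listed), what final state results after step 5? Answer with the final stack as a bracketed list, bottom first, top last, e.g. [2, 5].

(re-executing from step 4 with the substitution; state before step 4: [])
step 4 (SWAP): []
step 5 (PUSH -1): [-1]

[-1]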